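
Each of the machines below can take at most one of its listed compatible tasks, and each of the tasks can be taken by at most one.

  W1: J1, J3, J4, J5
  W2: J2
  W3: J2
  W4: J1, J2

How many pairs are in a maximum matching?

3

Unit-capacity flow: source→left, listed edges, right→sink; max matching = max flow.
Augmenting path W1→J1 (+1); matched 1.
Augmenting path W2→J2 (+1); matched 2.
Augmenting path W4→J1→W1→J3 (+1); matched 3.
No augmenting path remains; maximum matching = 3.
König certificate: {W1, W4, J2} is a vertex cover of size 3 (every listed pair touches it), so no matching can be larger.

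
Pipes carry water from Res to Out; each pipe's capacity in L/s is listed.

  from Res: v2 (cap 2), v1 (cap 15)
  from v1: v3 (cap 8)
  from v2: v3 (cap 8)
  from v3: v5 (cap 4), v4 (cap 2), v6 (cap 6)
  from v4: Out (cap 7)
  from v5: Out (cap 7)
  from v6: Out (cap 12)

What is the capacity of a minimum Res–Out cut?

10

Augment Res→v1→v3→v4→Out: bottleneck 2, flow now 2.
Augment Res→v1→v3→v5→Out: bottleneck 4, flow now 6.
Augment Res→v1→v3→v6→Out: bottleneck 2, flow now 8.
Augment Res→v2→v3→v6→Out: bottleneck 2, flow now 10.
No augmenting path remains; maximum flow = 10.
By max-flow min-cut, the minimum cut capacity equals the max flow.
In the residual graph, reachable from Res: {Res, v1}.
Min-cut edges: Res→v2 (2), v1→v3 (8); capacity 2 + 8 = 10.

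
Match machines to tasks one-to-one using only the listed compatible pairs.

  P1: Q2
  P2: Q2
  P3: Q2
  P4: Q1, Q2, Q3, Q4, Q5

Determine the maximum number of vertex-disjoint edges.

2

Unit-capacity flow: source→left, listed edges, right→sink; max matching = max flow.
Augmenting path P1→Q2 (+1); matched 1.
Augmenting path P4→Q1 (+1); matched 2.
No augmenting path remains; maximum matching = 2.
König certificate: {P4, Q2} is a vertex cover of size 2 (every listed pair touches it), so no matching can be larger.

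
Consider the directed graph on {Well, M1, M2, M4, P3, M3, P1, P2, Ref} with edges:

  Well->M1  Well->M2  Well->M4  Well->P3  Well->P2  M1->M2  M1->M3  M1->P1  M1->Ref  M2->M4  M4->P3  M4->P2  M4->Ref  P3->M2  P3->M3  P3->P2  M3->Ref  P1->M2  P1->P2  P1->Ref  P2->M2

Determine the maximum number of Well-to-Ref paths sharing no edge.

Assign every edge capacity 1; by Menger, the answer equals the max flow.
Path Well→M1→Ref (+1); total 1.
Path Well→M4→Ref (+1); total 2.
Path Well→P3→M3→Ref (+1); total 3.
No residual Well→Ref path; max flow = 3.
Certifying cut of size 3: {M4→Ref, P3→M3, Well→M1}.

3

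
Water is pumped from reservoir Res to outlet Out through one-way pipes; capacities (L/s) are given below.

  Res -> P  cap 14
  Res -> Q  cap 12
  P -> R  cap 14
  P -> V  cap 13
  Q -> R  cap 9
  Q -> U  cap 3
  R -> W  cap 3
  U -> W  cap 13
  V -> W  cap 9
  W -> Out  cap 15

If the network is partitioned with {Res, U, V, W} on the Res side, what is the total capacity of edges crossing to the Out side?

41

Edges leaving {Res, U, V, W}: Res→P (14), Res→Q (12), W→Out (15).
Cut capacity = 14 + 12 + 15 = 41.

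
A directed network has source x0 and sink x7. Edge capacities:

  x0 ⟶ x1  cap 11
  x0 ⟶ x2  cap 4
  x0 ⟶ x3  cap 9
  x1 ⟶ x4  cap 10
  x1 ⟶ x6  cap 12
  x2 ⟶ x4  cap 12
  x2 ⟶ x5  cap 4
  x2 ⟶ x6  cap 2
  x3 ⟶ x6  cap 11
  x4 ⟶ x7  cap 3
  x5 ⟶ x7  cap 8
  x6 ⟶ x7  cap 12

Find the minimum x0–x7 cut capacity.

Augment x0→x1→x4→x7: bottleneck 3, flow now 3.
Augment x0→x1→x6→x7: bottleneck 8, flow now 11.
Augment x0→x2→x5→x7: bottleneck 4, flow now 15.
Augment x0→x3→x6→x7: bottleneck 4, flow now 19.
No augmenting path remains; maximum flow = 19.
By max-flow min-cut, the minimum cut capacity equals the max flow.
In the residual graph, reachable from x0: {x0, x1, x3, x4, x6}.
Min-cut edges: x0→x2 (4), x4→x7 (3), x6→x7 (12); capacity 4 + 3 + 12 = 19.

19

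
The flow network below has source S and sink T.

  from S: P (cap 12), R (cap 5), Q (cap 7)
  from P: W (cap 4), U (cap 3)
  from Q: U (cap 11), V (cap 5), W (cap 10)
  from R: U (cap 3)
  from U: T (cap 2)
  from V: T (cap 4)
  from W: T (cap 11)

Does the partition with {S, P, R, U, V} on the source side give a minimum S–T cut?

No — its capacity is 17, but the minimum cut has capacity 13.

Given cut capacity: 7 + 4 + 2 + 4 = 17.
Augment S→P→U→T: bottleneck 2, flow now 2.
Augment S→P→W→T: bottleneck 4, flow now 6.
Augment S→Q→V→T: bottleneck 4, flow now 10.
Augment S→Q→W→T: bottleneck 3, flow now 13.
No augmenting path remains; maximum flow = 13.
In the residual graph, reachable from S: {S, P, R, U}.
Min-cut edges: S→Q (7), P→W (4), U→T (2); capacity 7 + 4 + 2 = 13.
Cut capacity 17 exceeds the max flow 13, so it is not minimum.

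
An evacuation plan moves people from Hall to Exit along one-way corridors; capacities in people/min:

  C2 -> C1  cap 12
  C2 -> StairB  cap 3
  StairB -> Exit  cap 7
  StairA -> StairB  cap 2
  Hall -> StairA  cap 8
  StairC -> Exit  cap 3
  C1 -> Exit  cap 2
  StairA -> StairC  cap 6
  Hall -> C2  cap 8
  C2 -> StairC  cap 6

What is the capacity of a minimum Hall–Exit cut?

10

Augment Hall→StairA→StairC→Exit: bottleneck 3, flow now 3.
Augment Hall→StairA→StairB→Exit: bottleneck 2, flow now 5.
Augment Hall→C2→C1→Exit: bottleneck 2, flow now 7.
Augment Hall→C2→StairB→Exit: bottleneck 3, flow now 10.
No augmenting path remains; maximum flow = 10.
By max-flow min-cut, the minimum cut capacity equals the max flow.
In the residual graph, reachable from Hall: {Hall, StairA, C2, StairC, C1}.
Min-cut edges: StairA→StairB (2), C2→StairB (3), StairC→Exit (3), C1→Exit (2); capacity 2 + 3 + 3 + 2 = 10.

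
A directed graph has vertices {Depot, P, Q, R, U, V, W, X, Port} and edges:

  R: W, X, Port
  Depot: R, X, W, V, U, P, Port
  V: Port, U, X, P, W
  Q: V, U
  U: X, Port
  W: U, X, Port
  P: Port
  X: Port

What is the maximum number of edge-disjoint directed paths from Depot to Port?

7

Assign every edge capacity 1; by Menger, the answer equals the max flow.
Path Depot→Port (+1); total 1.
Path Depot→P→Port (+1); total 2.
Path Depot→R→Port (+1); total 3.
Path Depot→U→Port (+1); total 4.
Path Depot→V→Port (+1); total 5.
Path Depot→W→Port (+1); total 6.
Path Depot→X→Port (+1); total 7.
No residual Depot→Port path; max flow = 7.
Certifying cut of size 7: {Depot→P, Depot→Port, Depot→R, Depot→U, Depot→V, Depot→W, Depot→X}.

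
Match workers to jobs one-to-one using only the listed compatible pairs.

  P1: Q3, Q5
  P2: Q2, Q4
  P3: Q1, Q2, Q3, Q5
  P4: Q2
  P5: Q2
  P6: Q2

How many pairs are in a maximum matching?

Unit-capacity flow: source→left, listed edges, right→sink; max matching = max flow.
Augmenting path P1→Q3 (+1); matched 1.
Augmenting path P2→Q2 (+1); matched 2.
Augmenting path P3→Q1 (+1); matched 3.
Augmenting path P4→Q2→P2→Q4 (+1); matched 4.
No augmenting path remains; maximum matching = 4.
König certificate: {P1, P2, P3, Q2} is a vertex cover of size 4 (every listed pair touches it), so no matching can be larger.

4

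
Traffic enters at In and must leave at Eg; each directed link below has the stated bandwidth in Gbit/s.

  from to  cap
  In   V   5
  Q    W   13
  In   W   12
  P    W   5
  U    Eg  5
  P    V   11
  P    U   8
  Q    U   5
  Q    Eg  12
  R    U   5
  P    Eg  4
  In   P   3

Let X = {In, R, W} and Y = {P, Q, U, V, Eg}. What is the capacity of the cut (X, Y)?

13

Edges leaving {In, R, W}: In→P (3), In→V (5), R→U (5).
Cut capacity = 3 + 5 + 5 = 13.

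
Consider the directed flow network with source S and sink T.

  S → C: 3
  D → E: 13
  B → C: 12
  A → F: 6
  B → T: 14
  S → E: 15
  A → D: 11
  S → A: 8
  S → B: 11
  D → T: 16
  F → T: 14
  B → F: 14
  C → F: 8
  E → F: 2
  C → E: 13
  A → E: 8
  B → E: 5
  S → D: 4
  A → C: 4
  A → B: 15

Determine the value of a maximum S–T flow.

28

Augment S→B→T: bottleneck 11, flow now 11.
Augment S→D→T: bottleneck 4, flow now 15.
Augment S→A→B→T: bottleneck 3, flow now 18.
Augment S→A→D→T: bottleneck 5, flow now 23.
Augment S→C→F→T: bottleneck 3, flow now 26.
Augment S→E→F→T: bottleneck 2, flow now 28.
No augmenting path remains; maximum flow = 28.
In the residual graph, reachable from S: {S, E}.
Min-cut edges: S→A (8), S→B (11), S→C (3), S→D (4), E→F (2); capacity 8 + 11 + 3 + 4 + 2 = 28.
This cut is saturated, so no flow can exceed 28.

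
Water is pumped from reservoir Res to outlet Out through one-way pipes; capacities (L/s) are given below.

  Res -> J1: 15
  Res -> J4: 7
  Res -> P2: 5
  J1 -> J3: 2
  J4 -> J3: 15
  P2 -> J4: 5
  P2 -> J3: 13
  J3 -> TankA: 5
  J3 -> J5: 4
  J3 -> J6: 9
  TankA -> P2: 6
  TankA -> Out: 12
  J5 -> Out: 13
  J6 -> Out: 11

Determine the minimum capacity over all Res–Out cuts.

Augment Res→J1→J3→TankA→Out: bottleneck 2, flow now 2.
Augment Res→J4→J3→TankA→Out: bottleneck 3, flow now 5.
Augment Res→J4→J3→J5→Out: bottleneck 4, flow now 9.
Augment Res→P2→J3→J6→Out: bottleneck 5, flow now 14.
No augmenting path remains; maximum flow = 14.
By max-flow min-cut, the minimum cut capacity equals the max flow.
In the residual graph, reachable from Res: {Res, J1}.
Min-cut edges: Res→J4 (7), Res→P2 (5), J1→J3 (2); capacity 7 + 5 + 2 = 14.

14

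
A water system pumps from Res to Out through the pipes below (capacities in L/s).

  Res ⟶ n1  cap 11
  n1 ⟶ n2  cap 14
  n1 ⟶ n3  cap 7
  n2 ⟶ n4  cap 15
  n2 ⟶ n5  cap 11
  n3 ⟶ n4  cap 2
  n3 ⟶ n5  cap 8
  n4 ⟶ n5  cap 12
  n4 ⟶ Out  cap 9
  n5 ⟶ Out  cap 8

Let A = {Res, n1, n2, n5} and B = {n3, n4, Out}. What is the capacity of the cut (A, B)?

30

Edges leaving {Res, n1, n2, n5}: n1→n3 (7), n2→n4 (15), n5→Out (8).
Cut capacity = 7 + 15 + 8 = 30.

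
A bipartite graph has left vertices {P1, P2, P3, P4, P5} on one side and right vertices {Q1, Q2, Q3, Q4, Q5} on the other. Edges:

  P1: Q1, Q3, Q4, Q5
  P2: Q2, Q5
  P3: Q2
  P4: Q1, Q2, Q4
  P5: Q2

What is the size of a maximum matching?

Unit-capacity flow: source→left, listed edges, right→sink; max matching = max flow.
Augmenting path P1→Q1 (+1); matched 1.
Augmenting path P2→Q2 (+1); matched 2.
Augmenting path P4→Q4 (+1); matched 3.
Augmenting path P3→Q2→P2→Q5 (+1); matched 4.
No augmenting path remains; maximum matching = 4.
König certificate: {P1, P2, P4, Q2} is a vertex cover of size 4 (every listed pair touches it), so no matching can be larger.

4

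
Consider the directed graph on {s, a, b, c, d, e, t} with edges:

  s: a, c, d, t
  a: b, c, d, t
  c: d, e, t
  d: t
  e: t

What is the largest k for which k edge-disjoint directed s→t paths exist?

4

Assign every edge capacity 1; by Menger, the answer equals the max flow.
Path s→t (+1); total 1.
Path s→a→t (+1); total 2.
Path s→c→t (+1); total 3.
Path s→d→t (+1); total 4.
No residual s→t path; max flow = 4.
Certifying cut of size 4: {s→a, s→c, s→d, s→t}.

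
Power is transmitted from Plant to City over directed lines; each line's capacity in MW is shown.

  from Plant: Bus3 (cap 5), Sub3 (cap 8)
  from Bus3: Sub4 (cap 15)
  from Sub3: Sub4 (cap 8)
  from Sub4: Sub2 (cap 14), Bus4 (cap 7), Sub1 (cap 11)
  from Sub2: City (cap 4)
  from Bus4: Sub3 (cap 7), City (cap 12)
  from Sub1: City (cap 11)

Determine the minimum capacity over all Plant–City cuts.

13

Augment Plant→Bus3→Sub4→Sub2→City: bottleneck 4, flow now 4.
Augment Plant→Bus3→Sub4→Bus4→City: bottleneck 1, flow now 5.
Augment Plant→Sub3→Sub4→Bus4→City: bottleneck 6, flow now 11.
Augment Plant→Sub3→Sub4→Sub1→City: bottleneck 2, flow now 13.
No augmenting path remains; maximum flow = 13.
By max-flow min-cut, the minimum cut capacity equals the max flow.
In the residual graph, reachable from Plant: {Plant}.
Min-cut edges: Plant→Bus3 (5), Plant→Sub3 (8); capacity 5 + 8 = 13.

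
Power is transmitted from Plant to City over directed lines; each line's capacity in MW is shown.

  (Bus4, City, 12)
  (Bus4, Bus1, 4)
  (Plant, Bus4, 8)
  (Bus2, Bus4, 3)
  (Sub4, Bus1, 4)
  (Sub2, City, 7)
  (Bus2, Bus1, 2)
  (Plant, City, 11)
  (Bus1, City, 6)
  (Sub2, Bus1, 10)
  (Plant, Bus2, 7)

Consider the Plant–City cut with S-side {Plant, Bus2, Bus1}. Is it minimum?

No — its capacity is 28, but the minimum cut has capacity 24.

Given cut capacity: 8 + 11 + 3 + 6 = 28.
Augment Plant→City: bottleneck 11, flow now 11.
Augment Plant→Bus4→City: bottleneck 8, flow now 19.
Augment Plant→Bus2→Bus4→City: bottleneck 3, flow now 22.
Augment Plant→Bus2→Bus1→City: bottleneck 2, flow now 24.
No augmenting path remains; maximum flow = 24.
In the residual graph, reachable from Plant: {Plant, Bus2}.
Min-cut edges: Plant→Bus4 (8), Plant→City (11), Bus2→Bus4 (3), Bus2→Bus1 (2); capacity 8 + 11 + 3 + 2 = 24.
Cut capacity 28 exceeds the max flow 24, so it is not minimum.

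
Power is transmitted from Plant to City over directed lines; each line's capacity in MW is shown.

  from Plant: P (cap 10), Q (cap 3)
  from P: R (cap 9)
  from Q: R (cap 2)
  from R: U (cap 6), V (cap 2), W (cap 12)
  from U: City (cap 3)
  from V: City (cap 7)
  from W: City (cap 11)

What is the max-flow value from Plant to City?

Augment Plant→P→R→U→City: bottleneck 3, flow now 3.
Augment Plant→P→R→V→City: bottleneck 2, flow now 5.
Augment Plant→P→R→W→City: bottleneck 4, flow now 9.
Augment Plant→Q→R→W→City: bottleneck 2, flow now 11.
No augmenting path remains; maximum flow = 11.
In the residual graph, reachable from Plant: {Plant, P, Q}.
Min-cut edges: P→R (9), Q→R (2); capacity 9 + 2 = 11.
This cut is saturated, so no flow can exceed 11.

11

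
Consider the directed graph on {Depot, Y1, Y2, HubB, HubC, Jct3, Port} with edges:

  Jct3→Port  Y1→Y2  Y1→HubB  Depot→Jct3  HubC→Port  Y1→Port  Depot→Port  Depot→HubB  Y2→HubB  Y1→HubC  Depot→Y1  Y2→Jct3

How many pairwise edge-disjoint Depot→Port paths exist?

Assign every edge capacity 1; by Menger, the answer equals the max flow.
Path Depot→Port (+1); total 1.
Path Depot→Y1→Port (+1); total 2.
Path Depot→Jct3→Port (+1); total 3.
No residual Depot→Port path; max flow = 3.
Certifying cut of size 3: {Depot→Jct3, Depot→Port, Depot→Y1}.

3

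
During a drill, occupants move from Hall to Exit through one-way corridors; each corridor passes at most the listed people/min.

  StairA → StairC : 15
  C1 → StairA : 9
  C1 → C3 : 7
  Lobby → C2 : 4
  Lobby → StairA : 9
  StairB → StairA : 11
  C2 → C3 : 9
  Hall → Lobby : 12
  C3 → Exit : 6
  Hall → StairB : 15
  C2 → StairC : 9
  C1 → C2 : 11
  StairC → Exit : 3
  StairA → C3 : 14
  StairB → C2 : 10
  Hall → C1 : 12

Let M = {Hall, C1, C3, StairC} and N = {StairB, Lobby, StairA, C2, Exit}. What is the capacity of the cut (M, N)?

Edges leaving {Hall, C1, C3, StairC}: Hall→StairB (15), Hall→Lobby (12), C1→StairA (9), C1→C2 (11), C3→Exit (6), StairC→Exit (3).
Cut capacity = 15 + 12 + 9 + 11 + 6 + 3 = 56.

56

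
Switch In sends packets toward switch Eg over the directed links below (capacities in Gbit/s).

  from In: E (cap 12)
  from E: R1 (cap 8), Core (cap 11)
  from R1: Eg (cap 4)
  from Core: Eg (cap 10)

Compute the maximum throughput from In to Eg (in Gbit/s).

Augment In→E→R1→Eg: bottleneck 4, flow now 4.
Augment In→E→Core→Eg: bottleneck 8, flow now 12.
No augmenting path remains; maximum flow = 12.
In the residual graph, reachable from In: {In}.
Min-cut edges: In→E (12); capacity 12 = 12.
This cut is saturated, so no flow can exceed 12.

12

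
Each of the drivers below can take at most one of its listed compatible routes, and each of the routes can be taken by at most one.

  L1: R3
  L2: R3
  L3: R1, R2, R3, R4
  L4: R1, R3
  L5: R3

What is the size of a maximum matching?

Unit-capacity flow: source→left, listed edges, right→sink; max matching = max flow.
Augmenting path L1→R3 (+1); matched 1.
Augmenting path L3→R1 (+1); matched 2.
Augmenting path L4→R1→L3→R2 (+1); matched 3.
No augmenting path remains; maximum matching = 3.
König certificate: {L3, L4, R3} is a vertex cover of size 3 (every listed pair touches it), so no matching can be larger.

3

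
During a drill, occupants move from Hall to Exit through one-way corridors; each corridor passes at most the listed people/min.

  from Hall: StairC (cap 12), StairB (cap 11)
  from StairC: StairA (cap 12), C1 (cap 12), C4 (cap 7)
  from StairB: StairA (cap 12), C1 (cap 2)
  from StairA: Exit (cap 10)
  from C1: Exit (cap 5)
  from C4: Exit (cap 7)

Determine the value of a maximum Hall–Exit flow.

Augment Hall→StairC→StairA→Exit: bottleneck 10, flow now 10.
Augment Hall→StairC→C1→Exit: bottleneck 2, flow now 12.
Augment Hall→StairB→C1→Exit: bottleneck 2, flow now 14.
Augment Hall→StairB→StairA→StairC→C1→Exit: bottleneck 1, flow now 15. (uses reverse residual edge)
Augment Hall→StairB→StairA→StairC→C4→Exit: bottleneck 7, flow now 22. (uses reverse residual edge)
No augmenting path remains; maximum flow = 22.
In the residual graph, reachable from Hall: {Hall, StairC, StairB, StairA, C1}.
Min-cut edges: StairC→C4 (7), StairA→Exit (10), C1→Exit (5); capacity 7 + 10 + 5 = 22.
This cut is saturated, so no flow can exceed 22.

22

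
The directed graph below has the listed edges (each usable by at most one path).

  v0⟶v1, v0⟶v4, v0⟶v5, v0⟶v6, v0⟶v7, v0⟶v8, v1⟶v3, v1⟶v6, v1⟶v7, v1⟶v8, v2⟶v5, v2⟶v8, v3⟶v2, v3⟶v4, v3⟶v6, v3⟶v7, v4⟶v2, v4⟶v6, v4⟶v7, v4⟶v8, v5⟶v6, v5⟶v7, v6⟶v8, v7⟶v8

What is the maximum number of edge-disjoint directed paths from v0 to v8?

Assign every edge capacity 1; by Menger, the answer equals the max flow.
Path v0→v8 (+1); total 1.
Path v0→v1→v8 (+1); total 2.
Path v0→v4→v8 (+1); total 3.
Path v0→v6→v8 (+1); total 4.
Path v0→v7→v8 (+1); total 5.
No residual v0→v8 path; max flow = 5.
Certifying cut of size 5: {v0→v1, v0→v4, v0→v8, v6→v8, v7→v8}.

5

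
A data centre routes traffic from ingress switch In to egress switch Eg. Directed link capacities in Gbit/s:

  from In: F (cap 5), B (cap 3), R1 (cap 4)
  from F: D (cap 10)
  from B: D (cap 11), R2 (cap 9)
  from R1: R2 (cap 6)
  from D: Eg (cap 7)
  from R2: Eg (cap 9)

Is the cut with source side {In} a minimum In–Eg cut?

Yes — it is a minimum cut (capacity 12).

Given cut capacity: 5 + 3 + 4 = 12.
Augment In→F→D→Eg: bottleneck 5, flow now 5.
Augment In→B→D→Eg: bottleneck 2, flow now 7.
Augment In→B→R2→Eg: bottleneck 1, flow now 8.
Augment In→R1→R2→Eg: bottleneck 4, flow now 12.
No augmenting path remains; maximum flow = 12.
Cut capacity 12 equals the max flow, so it is a minimum cut.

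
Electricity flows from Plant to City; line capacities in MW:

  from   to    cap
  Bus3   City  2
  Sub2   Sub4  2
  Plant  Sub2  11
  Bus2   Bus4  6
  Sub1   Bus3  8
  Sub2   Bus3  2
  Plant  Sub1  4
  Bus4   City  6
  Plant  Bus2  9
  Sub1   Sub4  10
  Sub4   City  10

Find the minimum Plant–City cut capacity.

14

Augment Plant→Bus2→Bus4→City: bottleneck 6, flow now 6.
Augment Plant→Sub2→Sub4→City: bottleneck 2, flow now 8.
Augment Plant→Sub2→Bus3→City: bottleneck 2, flow now 10.
Augment Plant→Sub1→Sub4→City: bottleneck 4, flow now 14.
No augmenting path remains; maximum flow = 14.
By max-flow min-cut, the minimum cut capacity equals the max flow.
In the residual graph, reachable from Plant: {Plant, Bus2, Sub2}.
Min-cut edges: Plant→Sub1 (4), Bus2→Bus4 (6), Sub2→Sub4 (2), Sub2→Bus3 (2); capacity 4 + 6 + 2 + 2 = 14.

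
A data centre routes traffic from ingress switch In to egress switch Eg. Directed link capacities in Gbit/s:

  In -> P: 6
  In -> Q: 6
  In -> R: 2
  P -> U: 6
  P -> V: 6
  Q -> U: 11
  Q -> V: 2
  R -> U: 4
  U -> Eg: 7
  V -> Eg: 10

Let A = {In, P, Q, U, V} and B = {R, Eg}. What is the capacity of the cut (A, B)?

Edges leaving {In, P, Q, U, V}: In→R (2), U→Eg (7), V→Eg (10).
Cut capacity = 2 + 7 + 10 = 19.

19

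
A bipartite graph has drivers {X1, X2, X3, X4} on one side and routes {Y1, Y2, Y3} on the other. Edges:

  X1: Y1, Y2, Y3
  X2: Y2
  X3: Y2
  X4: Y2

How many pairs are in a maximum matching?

Unit-capacity flow: source→left, listed edges, right→sink; max matching = max flow.
Augmenting path X1→Y1 (+1); matched 1.
Augmenting path X2→Y2 (+1); matched 2.
No augmenting path remains; maximum matching = 2.
König certificate: {X1, Y2} is a vertex cover of size 2 (every listed pair touches it), so no matching can be larger.

2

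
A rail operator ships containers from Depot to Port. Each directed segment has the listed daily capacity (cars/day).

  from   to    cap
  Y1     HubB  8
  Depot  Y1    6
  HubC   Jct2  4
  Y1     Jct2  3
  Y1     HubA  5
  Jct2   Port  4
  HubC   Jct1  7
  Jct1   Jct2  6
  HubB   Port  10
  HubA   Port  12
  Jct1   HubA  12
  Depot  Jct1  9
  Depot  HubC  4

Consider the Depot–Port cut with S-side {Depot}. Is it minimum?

Yes — it is a minimum cut (capacity 19).

Given cut capacity: 4 + 6 + 9 = 19.
Augment Depot→HubC→Jct2→Port: bottleneck 4, flow now 4.
Augment Depot→Y1→HubA→Port: bottleneck 5, flow now 9.
Augment Depot→Y1→HubB→Port: bottleneck 1, flow now 10.
Augment Depot→Jct1→HubA→Port: bottleneck 7, flow now 17.
Augment Depot→Jct1→HubA→Y1→HubB→Port: bottleneck 2, flow now 19. (uses reverse residual edge)
No augmenting path remains; maximum flow = 19.
Cut capacity 19 equals the max flow, so it is a minimum cut.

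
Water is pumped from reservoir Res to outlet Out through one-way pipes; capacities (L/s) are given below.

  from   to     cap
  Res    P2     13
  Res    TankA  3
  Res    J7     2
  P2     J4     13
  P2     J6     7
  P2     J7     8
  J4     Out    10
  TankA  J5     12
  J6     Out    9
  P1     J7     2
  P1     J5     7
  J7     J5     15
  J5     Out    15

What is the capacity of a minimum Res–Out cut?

18

Augment Res→P2→J4→Out: bottleneck 10, flow now 10.
Augment Res→P2→J6→Out: bottleneck 3, flow now 13.
Augment Res→TankA→J5→Out: bottleneck 3, flow now 16.
Augment Res→J7→J5→Out: bottleneck 2, flow now 18.
No augmenting path remains; maximum flow = 18.
By max-flow min-cut, the minimum cut capacity equals the max flow.
In the residual graph, reachable from Res: {Res}.
Min-cut edges: Res→P2 (13), Res→TankA (3), Res→J7 (2); capacity 13 + 3 + 2 = 18.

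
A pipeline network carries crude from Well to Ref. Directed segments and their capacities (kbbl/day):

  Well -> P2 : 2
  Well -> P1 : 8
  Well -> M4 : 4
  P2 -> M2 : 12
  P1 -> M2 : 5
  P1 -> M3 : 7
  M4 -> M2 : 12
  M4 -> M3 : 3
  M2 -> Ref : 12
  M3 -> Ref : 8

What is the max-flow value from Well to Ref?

14

Augment Well→P2→M2→Ref: bottleneck 2, flow now 2.
Augment Well→P1→M2→Ref: bottleneck 5, flow now 7.
Augment Well→P1→M3→Ref: bottleneck 3, flow now 10.
Augment Well→M4→M2→Ref: bottleneck 4, flow now 14.
No augmenting path remains; maximum flow = 14.
In the residual graph, reachable from Well: {Well}.
Min-cut edges: Well→P2 (2), Well→P1 (8), Well→M4 (4); capacity 2 + 8 + 4 = 14.
This cut is saturated, so no flow can exceed 14.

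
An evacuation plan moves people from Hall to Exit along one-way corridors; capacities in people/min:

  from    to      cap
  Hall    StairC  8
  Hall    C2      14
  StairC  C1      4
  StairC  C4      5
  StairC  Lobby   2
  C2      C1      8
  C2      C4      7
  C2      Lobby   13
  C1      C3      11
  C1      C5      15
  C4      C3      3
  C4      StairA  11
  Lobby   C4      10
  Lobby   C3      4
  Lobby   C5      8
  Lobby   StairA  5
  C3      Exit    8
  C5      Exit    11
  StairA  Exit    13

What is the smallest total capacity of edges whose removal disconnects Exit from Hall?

22

Augment Hall→StairC→C1→C3→Exit: bottleneck 4, flow now 4.
Augment Hall→StairC→C4→C3→Exit: bottleneck 3, flow now 7.
Augment Hall→StairC→C4→StairA→Exit: bottleneck 1, flow now 8.
Augment Hall→C2→C1→C3→Exit: bottleneck 1, flow now 9.
Augment Hall→C2→C1→C5→Exit: bottleneck 7, flow now 16.
Augment Hall→C2→C4→StairA→Exit: bottleneck 6, flow now 22.
No augmenting path remains; maximum flow = 22.
By max-flow min-cut, the minimum cut capacity equals the max flow.
In the residual graph, reachable from Hall: {Hall}.
Min-cut edges: Hall→StairC (8), Hall→C2 (14); capacity 8 + 14 = 22.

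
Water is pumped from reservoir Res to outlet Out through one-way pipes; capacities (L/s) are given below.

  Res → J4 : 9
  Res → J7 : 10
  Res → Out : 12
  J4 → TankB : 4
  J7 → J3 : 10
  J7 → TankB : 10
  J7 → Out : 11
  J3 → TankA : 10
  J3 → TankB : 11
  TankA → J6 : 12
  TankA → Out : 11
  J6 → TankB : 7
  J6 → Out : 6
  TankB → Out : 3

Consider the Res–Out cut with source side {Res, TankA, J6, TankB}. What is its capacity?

Edges leaving {Res, TankA, J6, TankB}: Res→J4 (9), Res→J7 (10), Res→Out (12), TankA→Out (11), J6→Out (6), TankB→Out (3).
Cut capacity = 9 + 10 + 12 + 11 + 6 + 3 = 51.

51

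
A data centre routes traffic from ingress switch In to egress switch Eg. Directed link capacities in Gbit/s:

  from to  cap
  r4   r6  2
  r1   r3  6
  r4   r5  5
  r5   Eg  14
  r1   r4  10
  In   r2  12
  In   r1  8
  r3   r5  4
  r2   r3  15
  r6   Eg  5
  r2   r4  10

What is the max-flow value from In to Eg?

11

Augment In→r1→r3→r5→Eg: bottleneck 4, flow now 4.
Augment In→r1→r4→r5→Eg: bottleneck 4, flow now 8.
Augment In→r2→r4→r5→Eg: bottleneck 1, flow now 9.
Augment In→r2→r4→r6→Eg: bottleneck 2, flow now 11.
No augmenting path remains; maximum flow = 11.
In the residual graph, reachable from In: {In, r1, r2, r3, r4}.
Min-cut edges: r3→r5 (4), r4→r5 (5), r4→r6 (2); capacity 4 + 5 + 2 = 11.
This cut is saturated, so no flow can exceed 11.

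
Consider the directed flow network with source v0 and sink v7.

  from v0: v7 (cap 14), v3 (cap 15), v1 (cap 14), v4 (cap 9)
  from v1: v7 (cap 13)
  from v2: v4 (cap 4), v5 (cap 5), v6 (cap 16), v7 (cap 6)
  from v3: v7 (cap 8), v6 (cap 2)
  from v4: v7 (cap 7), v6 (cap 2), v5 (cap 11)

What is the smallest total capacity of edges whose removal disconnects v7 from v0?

Augment v0→v7: bottleneck 14, flow now 14.
Augment v0→v1→v7: bottleneck 13, flow now 27.
Augment v0→v3→v7: bottleneck 8, flow now 35.
Augment v0→v4→v7: bottleneck 7, flow now 42.
No augmenting path remains; maximum flow = 42.
By max-flow min-cut, the minimum cut capacity equals the max flow.
In the residual graph, reachable from v0: {v0, v1, v3, v4, v5, v6}.
Min-cut edges: v0→v7 (14), v1→v7 (13), v3→v7 (8), v4→v7 (7); capacity 14 + 13 + 8 + 7 = 42.

42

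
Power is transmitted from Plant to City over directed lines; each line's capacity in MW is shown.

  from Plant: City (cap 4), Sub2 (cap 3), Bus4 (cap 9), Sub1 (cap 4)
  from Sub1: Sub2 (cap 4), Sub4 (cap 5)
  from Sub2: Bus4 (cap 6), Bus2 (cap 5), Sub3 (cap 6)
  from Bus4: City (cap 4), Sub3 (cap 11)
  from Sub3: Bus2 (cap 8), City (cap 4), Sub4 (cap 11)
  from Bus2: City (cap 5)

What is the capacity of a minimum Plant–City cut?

17

Augment Plant→City: bottleneck 4, flow now 4.
Augment Plant→Bus4→City: bottleneck 4, flow now 8.
Augment Plant→Sub2→Sub3→City: bottleneck 3, flow now 11.
Augment Plant→Bus4→Sub3→City: bottleneck 1, flow now 12.
Augment Plant→Sub1→Sub2→Bus2→City: bottleneck 4, flow now 16.
Augment Plant→Bus4→Sub3→Bus2→City: bottleneck 1, flow now 17.
No augmenting path remains; maximum flow = 17.
By max-flow min-cut, the minimum cut capacity equals the max flow.
In the residual graph, reachable from Plant: {Plant, Sub1, Sub2, Bus4, Sub3, Bus2, Sub4}.
Min-cut edges: Plant→City (4), Bus4→City (4), Sub3→City (4), Bus2→City (5); capacity 4 + 4 + 4 + 5 = 17.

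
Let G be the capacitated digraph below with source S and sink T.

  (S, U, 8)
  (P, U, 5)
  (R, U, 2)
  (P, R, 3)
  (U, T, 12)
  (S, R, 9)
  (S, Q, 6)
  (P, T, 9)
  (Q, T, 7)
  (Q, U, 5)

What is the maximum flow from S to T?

Augment S→Q→T: bottleneck 6, flow now 6.
Augment S→U→T: bottleneck 8, flow now 14.
Augment S→R→U→T: bottleneck 2, flow now 16.
No augmenting path remains; maximum flow = 16.
In the residual graph, reachable from S: {S, R}.
Min-cut edges: S→Q (6), S→U (8), R→U (2); capacity 6 + 8 + 2 = 16.
This cut is saturated, so no flow can exceed 16.

16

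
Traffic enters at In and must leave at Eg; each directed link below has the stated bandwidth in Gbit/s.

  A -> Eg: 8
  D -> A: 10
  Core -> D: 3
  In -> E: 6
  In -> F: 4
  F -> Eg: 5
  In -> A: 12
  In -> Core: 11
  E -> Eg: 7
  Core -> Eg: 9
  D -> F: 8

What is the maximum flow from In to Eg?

Augment In→F→Eg: bottleneck 4, flow now 4.
Augment In→A→Eg: bottleneck 8, flow now 12.
Augment In→Core→Eg: bottleneck 9, flow now 21.
Augment In→E→Eg: bottleneck 6, flow now 27.
Augment In→Core→D→F→Eg: bottleneck 1, flow now 28.
No augmenting path remains; maximum flow = 28.
In the residual graph, reachable from In: {In, D, F, A, Core}.
Min-cut edges: In→E (6), F→Eg (5), A→Eg (8), Core→Eg (9); capacity 6 + 5 + 8 + 9 = 28.
This cut is saturated, so no flow can exceed 28.

28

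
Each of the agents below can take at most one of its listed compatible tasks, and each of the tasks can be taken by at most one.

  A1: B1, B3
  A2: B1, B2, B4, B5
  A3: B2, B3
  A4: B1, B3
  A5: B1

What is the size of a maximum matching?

4

Unit-capacity flow: source→left, listed edges, right→sink; max matching = max flow.
Augmenting path A1→B1 (+1); matched 1.
Augmenting path A2→B2 (+1); matched 2.
Augmenting path A3→B3 (+1); matched 3.
Augmenting path A4→B3→A3→B2→A2→B4 (+1); matched 4.
No augmenting path remains; maximum matching = 4.
König certificate: {A2, A3, B1, B3} is a vertex cover of size 4 (every listed pair touches it), so no matching can be larger.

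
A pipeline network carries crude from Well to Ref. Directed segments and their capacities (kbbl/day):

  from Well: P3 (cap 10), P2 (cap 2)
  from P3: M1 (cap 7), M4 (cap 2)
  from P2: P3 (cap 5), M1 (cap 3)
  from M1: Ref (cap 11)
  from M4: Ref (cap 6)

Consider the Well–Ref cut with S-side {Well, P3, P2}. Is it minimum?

Given cut capacity: 7 + 2 + 3 = 12.
Augment Well→P3→M1→Ref: bottleneck 7, flow now 7.
Augment Well→P3→M4→Ref: bottleneck 2, flow now 9.
Augment Well→P2→M1→Ref: bottleneck 2, flow now 11.
No augmenting path remains; maximum flow = 11.
In the residual graph, reachable from Well: {Well, P3}.
Min-cut edges: Well→P2 (2), P3→M1 (7), P3→M4 (2); capacity 2 + 7 + 2 = 11.
Cut capacity 12 exceeds the max flow 11, so it is not minimum.

No — its capacity is 12, but the minimum cut has capacity 11.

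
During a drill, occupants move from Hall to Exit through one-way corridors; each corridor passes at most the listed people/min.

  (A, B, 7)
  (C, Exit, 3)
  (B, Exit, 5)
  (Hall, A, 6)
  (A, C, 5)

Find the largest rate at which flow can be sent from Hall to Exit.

6

Augment Hall→A→B→Exit: bottleneck 5, flow now 5.
Augment Hall→A→C→Exit: bottleneck 1, flow now 6.
No augmenting path remains; maximum flow = 6.
In the residual graph, reachable from Hall: {Hall}.
Min-cut edges: Hall→A (6); capacity 6 = 6.
This cut is saturated, so no flow can exceed 6.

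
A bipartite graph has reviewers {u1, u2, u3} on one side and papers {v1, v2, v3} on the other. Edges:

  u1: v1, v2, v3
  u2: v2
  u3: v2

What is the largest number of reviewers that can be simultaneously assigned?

2

Unit-capacity flow: source→left, listed edges, right→sink; max matching = max flow.
Augmenting path u1→v1 (+1); matched 1.
Augmenting path u2→v2 (+1); matched 2.
No augmenting path remains; maximum matching = 2.
König certificate: {u1, v2} is a vertex cover of size 2 (every listed pair touches it), so no matching can be larger.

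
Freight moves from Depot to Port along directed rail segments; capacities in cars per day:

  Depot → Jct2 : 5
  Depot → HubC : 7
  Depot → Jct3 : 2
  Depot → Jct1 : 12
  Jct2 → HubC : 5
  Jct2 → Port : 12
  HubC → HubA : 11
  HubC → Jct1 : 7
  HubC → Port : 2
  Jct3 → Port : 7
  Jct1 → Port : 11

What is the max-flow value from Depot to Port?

20

Augment Depot→Jct2→Port: bottleneck 5, flow now 5.
Augment Depot→HubC→Port: bottleneck 2, flow now 7.
Augment Depot→Jct3→Port: bottleneck 2, flow now 9.
Augment Depot→Jct1→Port: bottleneck 11, flow now 20.
No augmenting path remains; maximum flow = 20.
In the residual graph, reachable from Depot: {Depot, HubC, HubA, Jct1}.
Min-cut edges: Depot→Jct2 (5), Depot→Jct3 (2), HubC→Port (2), Jct1→Port (11); capacity 5 + 2 + 2 + 11 = 20.
This cut is saturated, so no flow can exceed 20.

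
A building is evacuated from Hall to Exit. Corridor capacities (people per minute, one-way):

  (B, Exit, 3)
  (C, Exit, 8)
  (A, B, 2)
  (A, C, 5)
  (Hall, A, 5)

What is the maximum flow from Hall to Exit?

Augment Hall→A→B→Exit: bottleneck 2, flow now 2.
Augment Hall→A→C→Exit: bottleneck 3, flow now 5.
No augmenting path remains; maximum flow = 5.
In the residual graph, reachable from Hall: {Hall}.
Min-cut edges: Hall→A (5); capacity 5 = 5.
This cut is saturated, so no flow can exceed 5.

5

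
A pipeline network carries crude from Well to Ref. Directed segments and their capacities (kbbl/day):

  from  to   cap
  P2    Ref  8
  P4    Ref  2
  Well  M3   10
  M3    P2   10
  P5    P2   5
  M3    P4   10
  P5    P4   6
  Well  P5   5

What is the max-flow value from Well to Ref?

Augment Well→M3→P2→Ref: bottleneck 8, flow now 8.
Augment Well→M3→P4→Ref: bottleneck 2, flow now 10.
No augmenting path remains; maximum flow = 10.
In the residual graph, reachable from Well: {Well, M3, P5, P2, P4}.
Min-cut edges: P2→Ref (8), P4→Ref (2); capacity 8 + 2 = 10.
This cut is saturated, so no flow can exceed 10.

10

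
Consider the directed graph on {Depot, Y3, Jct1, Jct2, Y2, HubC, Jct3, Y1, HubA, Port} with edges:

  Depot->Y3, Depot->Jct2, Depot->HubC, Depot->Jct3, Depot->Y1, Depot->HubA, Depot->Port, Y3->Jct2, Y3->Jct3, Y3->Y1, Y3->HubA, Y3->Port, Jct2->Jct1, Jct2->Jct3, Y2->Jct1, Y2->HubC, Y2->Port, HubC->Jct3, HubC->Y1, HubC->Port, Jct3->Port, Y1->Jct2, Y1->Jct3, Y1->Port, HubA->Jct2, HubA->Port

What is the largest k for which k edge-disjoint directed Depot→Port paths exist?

Assign every edge capacity 1; by Menger, the answer equals the max flow.
Path Depot→Port (+1); total 1.
Path Depot→Y3→Port (+1); total 2.
Path Depot→HubC→Port (+1); total 3.
Path Depot→Jct3→Port (+1); total 4.
Path Depot→Y1→Port (+1); total 5.
Path Depot→HubA→Port (+1); total 6.
No residual Depot→Port path; max flow = 6.
Certifying cut of size 6: {Depot→HubA, Depot→HubC, Depot→Port, Depot→Y1, Depot→Y3, Jct3→Port}.

6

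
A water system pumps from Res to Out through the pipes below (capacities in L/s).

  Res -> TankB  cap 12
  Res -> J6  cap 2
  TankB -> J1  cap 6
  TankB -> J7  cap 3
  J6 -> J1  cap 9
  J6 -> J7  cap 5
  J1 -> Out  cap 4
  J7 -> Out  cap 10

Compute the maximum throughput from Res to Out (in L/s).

9

Augment Res→TankB→J1→Out: bottleneck 4, flow now 4.
Augment Res→TankB→J7→Out: bottleneck 3, flow now 7.
Augment Res→J6→J7→Out: bottleneck 2, flow now 9.
No augmenting path remains; maximum flow = 9.
In the residual graph, reachable from Res: {Res, TankB, J1}.
Min-cut edges: Res→J6 (2), TankB→J7 (3), J1→Out (4); capacity 2 + 3 + 4 = 9.
This cut is saturated, so no flow can exceed 9.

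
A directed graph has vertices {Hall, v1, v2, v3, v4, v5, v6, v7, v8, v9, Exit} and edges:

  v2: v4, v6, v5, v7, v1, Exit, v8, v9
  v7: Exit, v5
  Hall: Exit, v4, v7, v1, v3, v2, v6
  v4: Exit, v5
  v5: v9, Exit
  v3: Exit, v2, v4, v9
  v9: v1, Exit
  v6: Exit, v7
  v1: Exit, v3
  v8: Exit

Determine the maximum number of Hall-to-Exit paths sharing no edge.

7

Assign every edge capacity 1; by Menger, the answer equals the max flow.
Path Hall→Exit (+1); total 1.
Path Hall→v1→Exit (+1); total 2.
Path Hall→v2→Exit (+1); total 3.
Path Hall→v3→Exit (+1); total 4.
Path Hall→v4→Exit (+1); total 5.
Path Hall→v6→Exit (+1); total 6.
Path Hall→v7→Exit (+1); total 7.
No residual Hall→Exit path; max flow = 7.
Certifying cut of size 7: {Hall→Exit, Hall→v1, Hall→v2, Hall→v3, Hall→v4, Hall→v6, Hall→v7}.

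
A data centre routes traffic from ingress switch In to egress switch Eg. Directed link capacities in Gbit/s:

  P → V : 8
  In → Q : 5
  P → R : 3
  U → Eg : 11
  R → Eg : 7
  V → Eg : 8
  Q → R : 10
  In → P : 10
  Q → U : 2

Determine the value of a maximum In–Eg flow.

15

Augment In→P→R→Eg: bottleneck 3, flow now 3.
Augment In→P→V→Eg: bottleneck 7, flow now 10.
Augment In→Q→R→Eg: bottleneck 4, flow now 14.
Augment In→Q→U→Eg: bottleneck 1, flow now 15.
No augmenting path remains; maximum flow = 15.
In the residual graph, reachable from In: {In}.
Min-cut edges: In→P (10), In→Q (5); capacity 10 + 5 = 15.
This cut is saturated, so no flow can exceed 15.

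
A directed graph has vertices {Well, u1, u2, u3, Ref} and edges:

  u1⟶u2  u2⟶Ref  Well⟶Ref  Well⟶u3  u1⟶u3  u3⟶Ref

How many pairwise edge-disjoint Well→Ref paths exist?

2

Assign every edge capacity 1; by Menger, the answer equals the max flow.
Path Well→Ref (+1); total 1.
Path Well→u3→Ref (+1); total 2.
No residual Well→Ref path; max flow = 2.
Certifying cut of size 2: {Well→Ref, Well→u3}.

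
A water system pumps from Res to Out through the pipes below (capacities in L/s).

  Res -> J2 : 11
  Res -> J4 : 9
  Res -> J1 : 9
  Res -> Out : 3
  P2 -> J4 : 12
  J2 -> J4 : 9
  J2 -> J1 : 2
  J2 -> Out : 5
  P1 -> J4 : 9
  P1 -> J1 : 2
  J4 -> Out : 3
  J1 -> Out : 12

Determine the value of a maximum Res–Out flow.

22

Augment Res→Out: bottleneck 3, flow now 3.
Augment Res→J2→Out: bottleneck 5, flow now 8.
Augment Res→J4→Out: bottleneck 3, flow now 11.
Augment Res→J1→Out: bottleneck 9, flow now 20.
Augment Res→J2→J1→Out: bottleneck 2, flow now 22.
No augmenting path remains; maximum flow = 22.
In the residual graph, reachable from Res: {Res, J2, J4}.
Min-cut edges: Res→J1 (9), Res→Out (3), J2→J1 (2), J2→Out (5), J4→Out (3); capacity 9 + 3 + 2 + 5 + 3 = 22.
This cut is saturated, so no flow can exceed 22.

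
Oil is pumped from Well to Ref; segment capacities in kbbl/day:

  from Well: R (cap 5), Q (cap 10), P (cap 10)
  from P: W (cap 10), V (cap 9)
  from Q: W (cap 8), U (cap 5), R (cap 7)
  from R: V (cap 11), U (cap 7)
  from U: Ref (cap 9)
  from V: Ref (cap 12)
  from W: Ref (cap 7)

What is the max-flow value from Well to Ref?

25

Augment Well→P→V→Ref: bottleneck 9, flow now 9.
Augment Well→P→W→Ref: bottleneck 1, flow now 10.
Augment Well→Q→U→Ref: bottleneck 5, flow now 15.
Augment Well→Q→W→Ref: bottleneck 5, flow now 20.
Augment Well→R→U→Ref: bottleneck 4, flow now 24.
Augment Well→R→V→Ref: bottleneck 1, flow now 25.
No augmenting path remains; maximum flow = 25.
In the residual graph, reachable from Well: {Well}.
Min-cut edges: Well→P (10), Well→Q (10), Well→R (5); capacity 10 + 10 + 5 = 25.
This cut is saturated, so no flow can exceed 25.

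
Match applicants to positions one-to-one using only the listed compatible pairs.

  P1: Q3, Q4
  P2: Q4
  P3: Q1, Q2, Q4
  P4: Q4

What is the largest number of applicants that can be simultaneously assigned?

Unit-capacity flow: source→left, listed edges, right→sink; max matching = max flow.
Augmenting path P1→Q3 (+1); matched 1.
Augmenting path P2→Q4 (+1); matched 2.
Augmenting path P3→Q1 (+1); matched 3.
No augmenting path remains; maximum matching = 3.
König certificate: {P1, P3, Q4} is a vertex cover of size 3 (every listed pair touches it), so no matching can be larger.

3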